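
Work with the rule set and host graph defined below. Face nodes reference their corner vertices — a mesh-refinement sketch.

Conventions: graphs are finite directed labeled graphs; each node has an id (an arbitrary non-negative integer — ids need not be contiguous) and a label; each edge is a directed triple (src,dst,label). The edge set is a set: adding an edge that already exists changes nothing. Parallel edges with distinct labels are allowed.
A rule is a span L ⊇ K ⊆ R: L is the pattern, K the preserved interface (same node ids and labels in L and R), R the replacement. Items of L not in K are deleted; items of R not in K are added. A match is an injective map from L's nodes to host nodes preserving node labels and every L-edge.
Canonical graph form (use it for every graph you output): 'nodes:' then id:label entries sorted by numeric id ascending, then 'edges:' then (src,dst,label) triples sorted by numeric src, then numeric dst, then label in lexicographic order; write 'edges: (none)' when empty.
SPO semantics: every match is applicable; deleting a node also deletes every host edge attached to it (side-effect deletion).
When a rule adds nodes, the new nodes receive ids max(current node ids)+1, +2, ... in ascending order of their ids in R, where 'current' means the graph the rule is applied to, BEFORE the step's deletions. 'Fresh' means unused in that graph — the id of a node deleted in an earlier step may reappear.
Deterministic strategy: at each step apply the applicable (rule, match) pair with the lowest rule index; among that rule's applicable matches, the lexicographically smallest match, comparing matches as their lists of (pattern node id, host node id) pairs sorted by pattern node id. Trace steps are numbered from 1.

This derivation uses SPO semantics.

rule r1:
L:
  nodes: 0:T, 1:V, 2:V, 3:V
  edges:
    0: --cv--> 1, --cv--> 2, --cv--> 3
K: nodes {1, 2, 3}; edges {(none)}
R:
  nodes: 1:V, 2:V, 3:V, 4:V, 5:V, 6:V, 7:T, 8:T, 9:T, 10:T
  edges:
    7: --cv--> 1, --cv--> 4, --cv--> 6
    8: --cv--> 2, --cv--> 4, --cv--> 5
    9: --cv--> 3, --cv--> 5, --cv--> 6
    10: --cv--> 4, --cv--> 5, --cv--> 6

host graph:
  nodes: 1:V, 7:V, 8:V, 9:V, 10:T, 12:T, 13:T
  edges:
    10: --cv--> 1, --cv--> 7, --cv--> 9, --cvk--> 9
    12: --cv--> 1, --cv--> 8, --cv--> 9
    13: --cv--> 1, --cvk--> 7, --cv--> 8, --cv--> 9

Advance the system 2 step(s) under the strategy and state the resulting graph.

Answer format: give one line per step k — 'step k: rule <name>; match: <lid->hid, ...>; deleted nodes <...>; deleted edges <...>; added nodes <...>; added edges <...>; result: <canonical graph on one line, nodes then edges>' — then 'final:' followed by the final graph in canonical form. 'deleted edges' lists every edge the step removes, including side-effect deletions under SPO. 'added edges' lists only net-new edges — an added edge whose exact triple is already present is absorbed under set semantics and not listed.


step 1: rule r1; match: 0->10, 1->1, 2->7, 3->9; deleted nodes 10; deleted edges (10,1,cv); (10,7,cv); (10,9,cv); (10,9,cvk); added nodes 14, 15, 16, 17, 18, 19, 20; added edges (17,1,cv); (17,14,cv); (17,16,cv); (18,7,cv); (18,14,cv); (18,15,cv); (19,9,cv); (19,15,cv); (19,16,cv); (20,14,cv); (20,15,cv); (20,16,cv); result: nodes: 1:V, 7:V, 8:V, 9:V, 12:T, 13:T, 14:V, 15:V, 16:V, 17:T, 18:T, 19:T, 20:T edges: (12,1,cv); (12,8,cv); (12,9,cv); (13,1,cv); (13,7,cvk); (13,8,cv); (13,9,cv); (17,1,cv); (17,14,cv); (17,16,cv); (18,7,cv); (18,14,cv); (18,15,cv); (19,9,cv); (19,15,cv); (19,16,cv); (20,14,cv); (20,15,cv); (20,16,cv)
step 2: rule r1; match: 0->12, 1->1, 2->8, 3->9; deleted nodes 12; deleted edges (12,1,cv); (12,8,cv); (12,9,cv); added nodes 21, 22, 23, 24, 25, 26, 27; added edges (24,1,cv); (24,21,cv); (24,23,cv); (25,8,cv); (25,21,cv); (25,22,cv); (26,9,cv); (26,22,cv); (26,23,cv); (27,21,cv); (27,22,cv); (27,23,cv); result: nodes: 1:V, 7:V, 8:V, 9:V, 13:T, 14:V, 15:V, 16:V, 17:T, 18:T, 19:T, 20:T, 21:V, 22:V, 23:V, 24:T, 25:T, 26:T, 27:T edges: (13,1,cv); (13,7,cvk); (13,8,cv); (13,9,cv); (17,1,cv); (17,14,cv); (17,16,cv); (18,7,cv); (18,14,cv); (18,15,cv); (19,9,cv); (19,15,cv); (19,16,cv); (20,14,cv); (20,15,cv); (20,16,cv); (24,1,cv); (24,21,cv); (24,23,cv); (25,8,cv); (25,21,cv); (25,22,cv); (26,9,cv); (26,22,cv); (26,23,cv); (27,21,cv); (27,22,cv); (27,23,cv)
final:
nodes: 1:V, 7:V, 8:V, 9:V, 13:T, 14:V, 15:V, 16:V, 17:T, 18:T, 19:T, 20:T, 21:V, 22:V, 23:V, 24:T, 25:T, 26:T, 27:T
edges: (13,1,cv); (13,7,cvk); (13,8,cv); (13,9,cv); (17,1,cv); (17,14,cv); (17,16,cv); (18,7,cv); (18,14,cv); (18,15,cv); (19,9,cv); (19,15,cv); (19,16,cv); (20,14,cv); (20,15,cv); (20,16,cv); (24,1,cv); (24,21,cv); (24,23,cv); (25,8,cv); (25,21,cv); (25,22,cv); (26,9,cv); (26,22,cv); (26,23,cv); (27,21,cv); (27,22,cv); (27,23,cv)


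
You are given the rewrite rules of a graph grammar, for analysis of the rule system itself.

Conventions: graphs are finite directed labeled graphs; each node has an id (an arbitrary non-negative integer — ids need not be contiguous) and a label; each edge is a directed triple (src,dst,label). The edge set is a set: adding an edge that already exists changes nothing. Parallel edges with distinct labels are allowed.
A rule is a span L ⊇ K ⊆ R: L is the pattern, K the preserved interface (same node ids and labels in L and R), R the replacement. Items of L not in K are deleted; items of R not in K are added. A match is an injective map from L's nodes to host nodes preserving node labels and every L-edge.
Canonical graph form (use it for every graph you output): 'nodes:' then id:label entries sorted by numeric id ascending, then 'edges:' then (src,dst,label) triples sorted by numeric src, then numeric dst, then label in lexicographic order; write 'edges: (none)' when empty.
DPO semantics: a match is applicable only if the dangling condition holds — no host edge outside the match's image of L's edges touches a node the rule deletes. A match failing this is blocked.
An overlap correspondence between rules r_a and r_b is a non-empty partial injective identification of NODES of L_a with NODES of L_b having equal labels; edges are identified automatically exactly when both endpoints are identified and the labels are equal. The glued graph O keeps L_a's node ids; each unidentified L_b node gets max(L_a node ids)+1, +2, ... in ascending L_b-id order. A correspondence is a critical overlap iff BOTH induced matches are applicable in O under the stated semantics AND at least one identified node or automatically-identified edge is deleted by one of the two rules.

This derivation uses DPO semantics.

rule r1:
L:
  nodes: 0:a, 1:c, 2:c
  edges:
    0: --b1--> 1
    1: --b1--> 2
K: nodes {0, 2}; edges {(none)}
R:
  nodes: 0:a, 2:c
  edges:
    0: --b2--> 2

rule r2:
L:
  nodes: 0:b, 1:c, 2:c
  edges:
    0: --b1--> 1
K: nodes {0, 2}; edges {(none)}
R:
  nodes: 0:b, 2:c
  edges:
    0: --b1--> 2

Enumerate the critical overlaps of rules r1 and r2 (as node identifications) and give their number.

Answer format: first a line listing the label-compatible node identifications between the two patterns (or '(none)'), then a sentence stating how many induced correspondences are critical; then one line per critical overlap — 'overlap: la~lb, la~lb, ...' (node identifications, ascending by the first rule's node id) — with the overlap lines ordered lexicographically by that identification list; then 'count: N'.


label-compatible node identifications between L(r1) and L(r2): 1~1, 1~2, 2~1, 2~2
1 of the induced correspondences is a critical overlap of r1 and r2.
overlap: 1~2
count: 1


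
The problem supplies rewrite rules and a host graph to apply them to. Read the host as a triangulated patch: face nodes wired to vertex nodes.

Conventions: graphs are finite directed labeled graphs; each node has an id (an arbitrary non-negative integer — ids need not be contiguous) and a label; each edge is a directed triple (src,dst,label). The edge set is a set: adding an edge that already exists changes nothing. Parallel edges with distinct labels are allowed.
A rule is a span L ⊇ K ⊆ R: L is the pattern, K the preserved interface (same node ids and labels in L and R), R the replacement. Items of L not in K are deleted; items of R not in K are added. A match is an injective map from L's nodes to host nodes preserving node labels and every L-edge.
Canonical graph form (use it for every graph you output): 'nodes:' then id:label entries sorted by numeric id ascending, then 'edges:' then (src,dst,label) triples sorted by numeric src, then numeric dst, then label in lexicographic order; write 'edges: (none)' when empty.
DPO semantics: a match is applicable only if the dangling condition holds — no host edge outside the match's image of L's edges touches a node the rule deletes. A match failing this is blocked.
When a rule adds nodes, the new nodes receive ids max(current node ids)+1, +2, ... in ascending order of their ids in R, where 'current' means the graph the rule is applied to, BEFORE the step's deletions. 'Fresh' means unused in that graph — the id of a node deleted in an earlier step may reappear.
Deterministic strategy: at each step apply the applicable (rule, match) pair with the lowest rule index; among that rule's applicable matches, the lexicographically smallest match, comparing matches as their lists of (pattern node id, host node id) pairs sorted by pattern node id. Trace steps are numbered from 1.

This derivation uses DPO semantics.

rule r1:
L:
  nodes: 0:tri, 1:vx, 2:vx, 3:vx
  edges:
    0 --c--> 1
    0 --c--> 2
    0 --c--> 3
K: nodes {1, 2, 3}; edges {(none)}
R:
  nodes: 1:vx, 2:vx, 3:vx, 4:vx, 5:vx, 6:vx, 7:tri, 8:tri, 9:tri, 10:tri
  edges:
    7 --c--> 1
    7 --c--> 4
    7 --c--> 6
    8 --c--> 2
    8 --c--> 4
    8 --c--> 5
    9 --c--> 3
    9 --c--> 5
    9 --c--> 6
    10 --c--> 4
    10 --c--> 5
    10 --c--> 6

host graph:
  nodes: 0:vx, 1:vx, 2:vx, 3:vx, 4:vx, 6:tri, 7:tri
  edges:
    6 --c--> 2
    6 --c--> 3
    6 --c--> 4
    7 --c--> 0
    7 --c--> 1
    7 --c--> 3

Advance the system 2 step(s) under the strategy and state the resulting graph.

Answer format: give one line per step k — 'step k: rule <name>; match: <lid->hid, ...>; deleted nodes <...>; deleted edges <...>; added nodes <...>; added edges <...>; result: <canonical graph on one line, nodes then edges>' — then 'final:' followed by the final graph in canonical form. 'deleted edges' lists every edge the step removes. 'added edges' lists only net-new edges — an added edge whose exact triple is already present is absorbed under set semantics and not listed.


step 1: rule r1; match: 0->6, 1->2, 2->3, 3->4; deleted nodes 6; deleted edges (6,2,c); (6,3,c); (6,4,c); added nodes 8, 9, 10, 11, 12, 13, 14; added edges (11,2,c); (11,8,c); (11,10,c); (12,3,c); (12,8,c); (12,9,c); (13,4,c); (13,9,c); (13,10,c); (14,8,c); (14,9,c); (14,10,c); result: nodes: 0:vx, 1:vx, 2:vx, 3:vx, 4:vx, 7:tri, 8:vx, 9:vx, 10:vx, 11:tri, 12:tri, 13:tri, 14:tri edges: (7,0,c); (7,1,c); (7,3,c); (11,2,c); (11,8,c); (11,10,c); (12,3,c); (12,8,c); (12,9,c); (13,4,c); (13,9,c); (13,10,c); (14,8,c); (14,9,c); (14,10,c)
step 2: rule r1; match: 0->7, 1->0, 2->1, 3->3; deleted nodes 7; deleted edges (7,0,c); (7,1,c); (7,3,c); added nodes 15, 16, 17, 18, 19, 20, 21; added edges (18,0,c); (18,15,c); (18,17,c); (19,1,c); (19,15,c); (19,16,c); (20,3,c); (20,16,c); (20,17,c); (21,15,c); (21,16,c); (21,17,c); result: nodes: 0:vx, 1:vx, 2:vx, 3:vx, 4:vx, 8:vx, 9:vx, 10:vx, 11:tri, 12:tri, 13:tri, 14:tri, 15:vx, 16:vx, 17:vx, 18:tri, 19:tri, 20:tri, 21:tri edges: (11,2,c); (11,8,c); (11,10,c); (12,3,c); (12,8,c); (12,9,c); (13,4,c); (13,9,c); (13,10,c); (14,8,c); (14,9,c); (14,10,c); (18,0,c); (18,15,c); (18,17,c); (19,1,c); (19,15,c); (19,16,c); (20,3,c); (20,16,c); (20,17,c); (21,15,c); (21,16,c); (21,17,c)
final:
nodes: 0:vx, 1:vx, 2:vx, 3:vx, 4:vx, 8:vx, 9:vx, 10:vx, 11:tri, 12:tri, 13:tri, 14:tri, 15:vx, 16:vx, 17:vx, 18:tri, 19:tri, 20:tri, 21:tri
edges: (11,2,c); (11,8,c); (11,10,c); (12,3,c); (12,8,c); (12,9,c); (13,4,c); (13,9,c); (13,10,c); (14,8,c); (14,9,c); (14,10,c); (18,0,c); (18,15,c); (18,17,c); (19,1,c); (19,15,c); (19,16,c); (20,3,c); (20,16,c); (20,17,c); (21,15,c); (21,16,c); (21,17,c)


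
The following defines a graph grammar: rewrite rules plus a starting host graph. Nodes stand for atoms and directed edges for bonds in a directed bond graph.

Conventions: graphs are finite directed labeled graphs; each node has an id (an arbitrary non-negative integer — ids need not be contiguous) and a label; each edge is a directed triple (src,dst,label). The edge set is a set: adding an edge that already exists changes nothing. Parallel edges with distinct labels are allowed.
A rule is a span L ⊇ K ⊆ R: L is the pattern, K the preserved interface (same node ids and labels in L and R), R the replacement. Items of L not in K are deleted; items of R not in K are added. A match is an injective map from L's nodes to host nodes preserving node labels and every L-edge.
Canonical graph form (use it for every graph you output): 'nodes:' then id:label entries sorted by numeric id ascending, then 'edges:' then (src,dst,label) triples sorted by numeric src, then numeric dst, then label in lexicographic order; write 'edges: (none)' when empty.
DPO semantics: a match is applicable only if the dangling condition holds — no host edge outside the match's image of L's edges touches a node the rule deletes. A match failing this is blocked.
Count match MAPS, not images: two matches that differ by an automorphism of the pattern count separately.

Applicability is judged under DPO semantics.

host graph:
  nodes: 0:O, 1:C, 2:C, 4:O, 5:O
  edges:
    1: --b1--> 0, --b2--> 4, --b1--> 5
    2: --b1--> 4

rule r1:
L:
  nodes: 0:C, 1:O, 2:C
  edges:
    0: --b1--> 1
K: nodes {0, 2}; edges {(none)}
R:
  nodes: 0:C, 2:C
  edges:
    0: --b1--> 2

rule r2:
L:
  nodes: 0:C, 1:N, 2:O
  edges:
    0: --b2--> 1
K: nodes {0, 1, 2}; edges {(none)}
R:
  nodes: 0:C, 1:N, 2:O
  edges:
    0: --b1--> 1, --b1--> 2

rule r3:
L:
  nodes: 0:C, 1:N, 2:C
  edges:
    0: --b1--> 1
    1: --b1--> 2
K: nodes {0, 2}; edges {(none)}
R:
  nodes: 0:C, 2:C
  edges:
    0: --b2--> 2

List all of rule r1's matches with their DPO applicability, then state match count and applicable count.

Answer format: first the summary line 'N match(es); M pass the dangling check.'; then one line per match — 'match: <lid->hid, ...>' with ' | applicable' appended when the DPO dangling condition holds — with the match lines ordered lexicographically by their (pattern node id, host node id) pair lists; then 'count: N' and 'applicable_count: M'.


3 match(es); 2 pass the dangling check.
match: 0->1, 1->0, 2->2 | applicable
match: 0->1, 1->5, 2->2 | applicable
match: 0->2, 1->4, 2->1
count: 3
applicable_count: 2


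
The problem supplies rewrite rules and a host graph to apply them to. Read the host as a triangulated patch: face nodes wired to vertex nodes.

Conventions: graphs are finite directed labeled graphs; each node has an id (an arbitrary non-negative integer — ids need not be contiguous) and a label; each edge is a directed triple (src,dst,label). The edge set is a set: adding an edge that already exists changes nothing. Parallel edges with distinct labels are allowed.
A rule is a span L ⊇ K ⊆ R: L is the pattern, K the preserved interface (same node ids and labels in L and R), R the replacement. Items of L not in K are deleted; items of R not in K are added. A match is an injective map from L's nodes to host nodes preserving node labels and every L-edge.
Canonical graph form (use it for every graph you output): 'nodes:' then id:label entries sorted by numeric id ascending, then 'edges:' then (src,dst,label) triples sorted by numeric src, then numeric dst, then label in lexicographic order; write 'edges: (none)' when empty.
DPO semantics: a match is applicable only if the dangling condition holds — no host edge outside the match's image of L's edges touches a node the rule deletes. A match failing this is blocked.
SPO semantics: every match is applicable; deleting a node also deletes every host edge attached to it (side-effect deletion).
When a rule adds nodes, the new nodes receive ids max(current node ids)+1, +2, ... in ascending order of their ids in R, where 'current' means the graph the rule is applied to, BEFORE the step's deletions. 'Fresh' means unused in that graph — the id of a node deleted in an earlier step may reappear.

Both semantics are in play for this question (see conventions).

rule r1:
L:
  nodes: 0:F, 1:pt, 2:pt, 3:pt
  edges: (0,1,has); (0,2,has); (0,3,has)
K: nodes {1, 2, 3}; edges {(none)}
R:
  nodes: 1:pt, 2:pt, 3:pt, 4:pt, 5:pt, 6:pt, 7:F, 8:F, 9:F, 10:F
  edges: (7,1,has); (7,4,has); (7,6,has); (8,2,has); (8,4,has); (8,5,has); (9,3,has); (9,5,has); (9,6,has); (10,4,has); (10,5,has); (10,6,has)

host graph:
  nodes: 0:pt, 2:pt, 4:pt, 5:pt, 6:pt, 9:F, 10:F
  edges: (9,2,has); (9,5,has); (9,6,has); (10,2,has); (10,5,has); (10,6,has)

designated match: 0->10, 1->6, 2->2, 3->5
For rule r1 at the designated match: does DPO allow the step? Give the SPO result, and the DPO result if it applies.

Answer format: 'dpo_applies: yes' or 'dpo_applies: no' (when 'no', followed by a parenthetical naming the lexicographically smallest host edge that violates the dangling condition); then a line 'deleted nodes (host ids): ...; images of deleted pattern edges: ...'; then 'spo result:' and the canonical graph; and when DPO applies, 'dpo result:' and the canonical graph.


dpo_applies: yes
deleted nodes (host ids): 10; images of deleted pattern edges: (10,2,has); (10,5,has); (10,6,has)
spo result:
nodes: 0:pt, 2:pt, 4:pt, 5:pt, 6:pt, 9:F, 11:pt, 12:pt, 13:pt, 14:F, 15:F, 16:F, 17:F
edges: (9,2,has); (9,5,has); (9,6,has); (14,6,has); (14,11,has); (14,13,has); (15,2,has); (15,11,has); (15,12,has); (16,5,has); (16,12,has); (16,13,has); (17,11,has); (17,12,has); (17,13,has)
dpo result:
nodes: 0:pt, 2:pt, 4:pt, 5:pt, 6:pt, 9:F, 11:pt, 12:pt, 13:pt, 14:F, 15:F, 16:F, 17:F
edges: (9,2,has); (9,5,has); (9,6,has); (14,6,has); (14,11,has); (14,13,has); (15,2,has); (15,11,has); (15,12,has); (16,5,has); (16,12,has); (16,13,has); (17,11,has); (17,12,has); (17,13,has)


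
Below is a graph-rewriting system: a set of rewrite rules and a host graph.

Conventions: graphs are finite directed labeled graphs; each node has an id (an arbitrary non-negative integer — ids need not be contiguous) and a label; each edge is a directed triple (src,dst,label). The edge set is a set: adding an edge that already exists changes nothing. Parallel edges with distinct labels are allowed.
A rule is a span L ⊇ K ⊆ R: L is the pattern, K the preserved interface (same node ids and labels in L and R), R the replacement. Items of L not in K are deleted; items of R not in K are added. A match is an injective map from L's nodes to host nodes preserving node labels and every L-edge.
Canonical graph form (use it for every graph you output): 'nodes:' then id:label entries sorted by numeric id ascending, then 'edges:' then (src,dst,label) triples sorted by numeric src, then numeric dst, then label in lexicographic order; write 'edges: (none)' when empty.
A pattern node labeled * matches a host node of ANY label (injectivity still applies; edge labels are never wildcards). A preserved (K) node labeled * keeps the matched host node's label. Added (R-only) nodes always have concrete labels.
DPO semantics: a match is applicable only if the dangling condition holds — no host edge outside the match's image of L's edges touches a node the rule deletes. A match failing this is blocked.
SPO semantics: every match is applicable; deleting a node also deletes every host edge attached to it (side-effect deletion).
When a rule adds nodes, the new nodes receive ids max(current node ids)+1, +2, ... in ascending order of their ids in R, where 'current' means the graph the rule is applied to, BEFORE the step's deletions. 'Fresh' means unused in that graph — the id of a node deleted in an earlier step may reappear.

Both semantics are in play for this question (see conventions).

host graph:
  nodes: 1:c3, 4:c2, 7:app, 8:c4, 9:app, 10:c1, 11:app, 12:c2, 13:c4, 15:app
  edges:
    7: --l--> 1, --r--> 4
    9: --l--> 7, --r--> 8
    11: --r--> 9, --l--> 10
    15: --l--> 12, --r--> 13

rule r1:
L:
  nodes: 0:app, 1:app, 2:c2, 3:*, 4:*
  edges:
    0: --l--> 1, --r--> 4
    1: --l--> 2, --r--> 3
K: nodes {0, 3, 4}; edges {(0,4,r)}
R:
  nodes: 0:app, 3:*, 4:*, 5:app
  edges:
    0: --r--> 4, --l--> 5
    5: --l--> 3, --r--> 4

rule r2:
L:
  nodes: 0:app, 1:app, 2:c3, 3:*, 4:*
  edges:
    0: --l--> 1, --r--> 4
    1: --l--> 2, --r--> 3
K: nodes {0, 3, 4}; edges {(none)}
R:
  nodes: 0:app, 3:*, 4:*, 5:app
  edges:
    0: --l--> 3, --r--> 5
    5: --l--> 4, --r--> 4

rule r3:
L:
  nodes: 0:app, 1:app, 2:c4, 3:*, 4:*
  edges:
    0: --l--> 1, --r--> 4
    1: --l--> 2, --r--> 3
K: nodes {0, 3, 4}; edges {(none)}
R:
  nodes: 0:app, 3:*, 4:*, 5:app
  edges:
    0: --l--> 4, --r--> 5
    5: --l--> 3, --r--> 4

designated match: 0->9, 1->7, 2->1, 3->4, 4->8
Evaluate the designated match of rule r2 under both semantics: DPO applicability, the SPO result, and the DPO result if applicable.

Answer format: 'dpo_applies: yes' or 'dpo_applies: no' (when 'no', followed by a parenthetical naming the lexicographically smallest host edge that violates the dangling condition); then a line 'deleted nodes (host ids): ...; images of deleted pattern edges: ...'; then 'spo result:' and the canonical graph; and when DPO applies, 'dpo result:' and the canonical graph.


dpo_applies: yes
deleted nodes (host ids): 1, 7; images of deleted pattern edges: (7,1,l); (7,4,r); (9,7,l); (9,8,r)
spo result:
nodes: 4:c2, 8:c4, 9:app, 10:c1, 11:app, 12:c2, 13:c4, 15:app, 16:app
edges: (9,4,l); (9,16,r); (11,9,r); (11,10,l); (15,12,l); (15,13,r); (16,8,l); (16,8,r)
dpo result:
nodes: 4:c2, 8:c4, 9:app, 10:c1, 11:app, 12:c2, 13:c4, 15:app, 16:app
edges: (9,4,l); (9,16,r); (11,9,r); (11,10,l); (15,12,l); (15,13,r); (16,8,l); (16,8,r)


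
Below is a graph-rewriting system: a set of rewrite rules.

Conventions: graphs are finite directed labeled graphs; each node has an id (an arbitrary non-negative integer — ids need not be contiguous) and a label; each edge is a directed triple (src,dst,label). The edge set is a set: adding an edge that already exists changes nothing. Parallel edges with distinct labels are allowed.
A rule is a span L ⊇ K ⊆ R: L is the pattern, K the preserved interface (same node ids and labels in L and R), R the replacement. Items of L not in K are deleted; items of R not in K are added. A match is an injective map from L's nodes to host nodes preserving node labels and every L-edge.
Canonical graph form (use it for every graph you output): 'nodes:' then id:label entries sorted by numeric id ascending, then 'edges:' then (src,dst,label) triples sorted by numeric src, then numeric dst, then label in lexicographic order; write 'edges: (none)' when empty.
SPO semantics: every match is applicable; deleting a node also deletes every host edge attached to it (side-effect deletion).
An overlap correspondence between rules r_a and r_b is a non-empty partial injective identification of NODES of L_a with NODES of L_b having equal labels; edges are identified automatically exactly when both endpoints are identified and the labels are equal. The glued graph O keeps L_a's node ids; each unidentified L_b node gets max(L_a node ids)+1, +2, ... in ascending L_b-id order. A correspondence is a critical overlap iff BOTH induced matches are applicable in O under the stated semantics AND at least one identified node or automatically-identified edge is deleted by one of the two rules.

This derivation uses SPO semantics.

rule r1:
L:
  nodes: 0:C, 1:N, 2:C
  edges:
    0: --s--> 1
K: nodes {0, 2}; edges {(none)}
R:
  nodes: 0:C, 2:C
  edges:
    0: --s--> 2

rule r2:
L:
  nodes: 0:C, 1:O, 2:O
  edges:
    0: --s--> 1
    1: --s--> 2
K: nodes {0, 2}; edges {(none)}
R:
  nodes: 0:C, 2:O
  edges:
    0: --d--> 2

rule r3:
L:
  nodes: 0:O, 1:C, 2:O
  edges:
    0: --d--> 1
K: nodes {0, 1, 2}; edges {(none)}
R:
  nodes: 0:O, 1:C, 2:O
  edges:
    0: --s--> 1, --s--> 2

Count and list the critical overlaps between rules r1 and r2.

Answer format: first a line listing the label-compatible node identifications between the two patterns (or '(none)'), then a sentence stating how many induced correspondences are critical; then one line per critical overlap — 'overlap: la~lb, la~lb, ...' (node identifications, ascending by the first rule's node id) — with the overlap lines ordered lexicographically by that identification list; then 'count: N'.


label-compatible node identifications between L(r1) and L(r2): 0~0, 2~0
0 of the induced correspondences are critical overlaps of r1 and r2.
count: 0


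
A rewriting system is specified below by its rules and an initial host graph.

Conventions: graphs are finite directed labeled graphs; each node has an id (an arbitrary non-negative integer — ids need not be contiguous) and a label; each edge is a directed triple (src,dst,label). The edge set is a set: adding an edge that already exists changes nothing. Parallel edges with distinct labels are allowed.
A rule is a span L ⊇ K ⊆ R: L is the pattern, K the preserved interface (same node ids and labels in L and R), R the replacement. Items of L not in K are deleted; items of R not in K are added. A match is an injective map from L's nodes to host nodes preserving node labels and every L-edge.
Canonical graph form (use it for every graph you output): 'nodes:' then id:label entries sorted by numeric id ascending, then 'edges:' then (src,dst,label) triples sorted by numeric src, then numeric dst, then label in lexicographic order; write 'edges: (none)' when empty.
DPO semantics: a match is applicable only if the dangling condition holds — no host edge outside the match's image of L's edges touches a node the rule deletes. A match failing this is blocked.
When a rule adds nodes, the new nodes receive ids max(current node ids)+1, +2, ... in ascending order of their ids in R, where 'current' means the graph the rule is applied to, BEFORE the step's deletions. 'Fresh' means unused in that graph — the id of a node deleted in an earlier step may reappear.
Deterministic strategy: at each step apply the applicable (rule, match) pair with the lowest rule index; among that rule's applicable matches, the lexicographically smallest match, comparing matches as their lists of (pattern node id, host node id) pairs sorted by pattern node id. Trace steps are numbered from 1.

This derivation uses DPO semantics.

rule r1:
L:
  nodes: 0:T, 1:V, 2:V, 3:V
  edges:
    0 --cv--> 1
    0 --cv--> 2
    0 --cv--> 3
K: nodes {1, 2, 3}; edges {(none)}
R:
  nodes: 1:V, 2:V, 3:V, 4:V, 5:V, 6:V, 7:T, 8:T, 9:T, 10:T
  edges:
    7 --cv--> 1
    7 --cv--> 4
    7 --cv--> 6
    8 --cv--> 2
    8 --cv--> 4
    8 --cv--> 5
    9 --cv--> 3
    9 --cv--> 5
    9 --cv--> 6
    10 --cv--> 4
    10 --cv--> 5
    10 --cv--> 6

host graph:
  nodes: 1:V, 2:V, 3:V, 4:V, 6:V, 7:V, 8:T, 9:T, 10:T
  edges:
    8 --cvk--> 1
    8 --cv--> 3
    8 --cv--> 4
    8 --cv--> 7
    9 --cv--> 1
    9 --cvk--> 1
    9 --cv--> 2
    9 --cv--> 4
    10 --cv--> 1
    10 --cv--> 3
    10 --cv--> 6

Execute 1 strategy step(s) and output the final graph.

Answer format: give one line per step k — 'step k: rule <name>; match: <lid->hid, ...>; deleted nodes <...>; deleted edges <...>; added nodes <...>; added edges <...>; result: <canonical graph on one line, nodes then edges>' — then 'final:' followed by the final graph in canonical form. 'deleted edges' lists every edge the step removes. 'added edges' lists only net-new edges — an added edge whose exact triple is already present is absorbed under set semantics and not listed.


step 1: rule r1; match: 0->10, 1->1, 2->3, 3->6; deleted nodes 10; deleted edges (10,1,cv); (10,3,cv); (10,6,cv); added nodes 11, 12, 13, 14, 15, 16, 17; added edges (14,1,cv); (14,11,cv); (14,13,cv); (15,3,cv); (15,11,cv); (15,12,cv); (16,6,cv); (16,12,cv); (16,13,cv); (17,11,cv); (17,12,cv); (17,13,cv); result: nodes: 1:V, 2:V, 3:V, 4:V, 6:V, 7:V, 8:T, 9:T, 11:V, 12:V, 13:V, 14:T, 15:T, 16:T, 17:T edges: (8,1,cvk); (8,3,cv); (8,4,cv); (8,7,cv); (9,1,cv); (9,1,cvk); (9,2,cv); (9,4,cv); (14,1,cv); (14,11,cv); (14,13,cv); (15,3,cv); (15,11,cv); (15,12,cv); (16,6,cv); (16,12,cv); (16,13,cv); (17,11,cv); (17,12,cv); (17,13,cv)
final:
nodes: 1:V, 2:V, 3:V, 4:V, 6:V, 7:V, 8:T, 9:T, 11:V, 12:V, 13:V, 14:T, 15:T, 16:T, 17:T
edges: (8,1,cvk); (8,3,cv); (8,4,cv); (8,7,cv); (9,1,cv); (9,1,cvk); (9,2,cv); (9,4,cv); (14,1,cv); (14,11,cv); (14,13,cv); (15,3,cv); (15,11,cv); (15,12,cv); (16,6,cv); (16,12,cv); (16,13,cv); (17,11,cv); (17,12,cv); (17,13,cv)


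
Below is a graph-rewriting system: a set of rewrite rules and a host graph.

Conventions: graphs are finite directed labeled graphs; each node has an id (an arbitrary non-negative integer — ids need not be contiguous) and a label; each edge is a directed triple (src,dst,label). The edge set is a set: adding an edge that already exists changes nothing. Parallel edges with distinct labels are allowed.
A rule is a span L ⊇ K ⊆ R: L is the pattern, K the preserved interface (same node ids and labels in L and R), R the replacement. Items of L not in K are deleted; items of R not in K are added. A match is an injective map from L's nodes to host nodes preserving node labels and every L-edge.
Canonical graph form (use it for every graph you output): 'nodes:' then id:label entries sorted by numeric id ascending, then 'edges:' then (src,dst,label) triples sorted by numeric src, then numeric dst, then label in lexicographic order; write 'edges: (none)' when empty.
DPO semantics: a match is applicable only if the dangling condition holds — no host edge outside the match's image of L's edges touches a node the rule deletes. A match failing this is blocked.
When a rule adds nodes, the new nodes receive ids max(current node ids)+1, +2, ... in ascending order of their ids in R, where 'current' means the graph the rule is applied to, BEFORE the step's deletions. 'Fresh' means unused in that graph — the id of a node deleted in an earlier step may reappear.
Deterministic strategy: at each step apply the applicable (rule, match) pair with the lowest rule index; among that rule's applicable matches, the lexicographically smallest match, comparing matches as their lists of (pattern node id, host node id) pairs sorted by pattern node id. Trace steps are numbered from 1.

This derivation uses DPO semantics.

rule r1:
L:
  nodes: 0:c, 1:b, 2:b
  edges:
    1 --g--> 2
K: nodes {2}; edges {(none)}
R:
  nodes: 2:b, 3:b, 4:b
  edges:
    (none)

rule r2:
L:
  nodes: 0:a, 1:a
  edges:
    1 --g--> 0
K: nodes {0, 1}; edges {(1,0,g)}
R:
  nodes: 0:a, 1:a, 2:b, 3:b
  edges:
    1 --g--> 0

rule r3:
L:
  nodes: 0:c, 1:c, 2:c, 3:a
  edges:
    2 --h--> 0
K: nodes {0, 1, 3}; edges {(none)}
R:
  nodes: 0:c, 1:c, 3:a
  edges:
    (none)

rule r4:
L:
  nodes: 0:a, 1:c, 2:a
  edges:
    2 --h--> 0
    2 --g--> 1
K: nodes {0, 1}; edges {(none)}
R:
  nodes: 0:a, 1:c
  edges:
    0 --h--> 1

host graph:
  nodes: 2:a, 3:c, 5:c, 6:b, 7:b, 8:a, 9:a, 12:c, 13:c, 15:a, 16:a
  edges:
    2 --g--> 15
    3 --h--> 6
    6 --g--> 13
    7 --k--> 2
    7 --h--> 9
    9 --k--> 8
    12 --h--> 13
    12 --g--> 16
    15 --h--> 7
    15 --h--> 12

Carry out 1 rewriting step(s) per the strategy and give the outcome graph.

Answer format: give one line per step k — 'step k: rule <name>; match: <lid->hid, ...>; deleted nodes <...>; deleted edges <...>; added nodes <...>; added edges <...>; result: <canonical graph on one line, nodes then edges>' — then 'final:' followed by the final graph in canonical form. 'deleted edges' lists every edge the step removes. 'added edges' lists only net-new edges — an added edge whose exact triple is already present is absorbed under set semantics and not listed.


step 1: rule r2; match: 0->15, 1->2; deleted nodes (none); deleted edges (none); added nodes 17, 18; added edges (none); result: nodes: 2:a, 3:c, 5:c, 6:b, 7:b, 8:a, 9:a, 12:c, 13:c, 15:a, 16:a, 17:b, 18:b edges: (2,15,g); (3,6,h); (6,13,g); (7,2,k); (7,9,h); (9,8,k); (12,13,h); (12,16,g); (15,7,h); (15,12,h)
final:
nodes: 2:a, 3:c, 5:c, 6:b, 7:b, 8:a, 9:a, 12:c, 13:c, 15:a, 16:a, 17:b, 18:b
edges: (2,15,g); (3,6,h); (6,13,g); (7,2,k); (7,9,h); (9,8,k); (12,13,h); (12,16,g); (15,7,h); (15,12,h)


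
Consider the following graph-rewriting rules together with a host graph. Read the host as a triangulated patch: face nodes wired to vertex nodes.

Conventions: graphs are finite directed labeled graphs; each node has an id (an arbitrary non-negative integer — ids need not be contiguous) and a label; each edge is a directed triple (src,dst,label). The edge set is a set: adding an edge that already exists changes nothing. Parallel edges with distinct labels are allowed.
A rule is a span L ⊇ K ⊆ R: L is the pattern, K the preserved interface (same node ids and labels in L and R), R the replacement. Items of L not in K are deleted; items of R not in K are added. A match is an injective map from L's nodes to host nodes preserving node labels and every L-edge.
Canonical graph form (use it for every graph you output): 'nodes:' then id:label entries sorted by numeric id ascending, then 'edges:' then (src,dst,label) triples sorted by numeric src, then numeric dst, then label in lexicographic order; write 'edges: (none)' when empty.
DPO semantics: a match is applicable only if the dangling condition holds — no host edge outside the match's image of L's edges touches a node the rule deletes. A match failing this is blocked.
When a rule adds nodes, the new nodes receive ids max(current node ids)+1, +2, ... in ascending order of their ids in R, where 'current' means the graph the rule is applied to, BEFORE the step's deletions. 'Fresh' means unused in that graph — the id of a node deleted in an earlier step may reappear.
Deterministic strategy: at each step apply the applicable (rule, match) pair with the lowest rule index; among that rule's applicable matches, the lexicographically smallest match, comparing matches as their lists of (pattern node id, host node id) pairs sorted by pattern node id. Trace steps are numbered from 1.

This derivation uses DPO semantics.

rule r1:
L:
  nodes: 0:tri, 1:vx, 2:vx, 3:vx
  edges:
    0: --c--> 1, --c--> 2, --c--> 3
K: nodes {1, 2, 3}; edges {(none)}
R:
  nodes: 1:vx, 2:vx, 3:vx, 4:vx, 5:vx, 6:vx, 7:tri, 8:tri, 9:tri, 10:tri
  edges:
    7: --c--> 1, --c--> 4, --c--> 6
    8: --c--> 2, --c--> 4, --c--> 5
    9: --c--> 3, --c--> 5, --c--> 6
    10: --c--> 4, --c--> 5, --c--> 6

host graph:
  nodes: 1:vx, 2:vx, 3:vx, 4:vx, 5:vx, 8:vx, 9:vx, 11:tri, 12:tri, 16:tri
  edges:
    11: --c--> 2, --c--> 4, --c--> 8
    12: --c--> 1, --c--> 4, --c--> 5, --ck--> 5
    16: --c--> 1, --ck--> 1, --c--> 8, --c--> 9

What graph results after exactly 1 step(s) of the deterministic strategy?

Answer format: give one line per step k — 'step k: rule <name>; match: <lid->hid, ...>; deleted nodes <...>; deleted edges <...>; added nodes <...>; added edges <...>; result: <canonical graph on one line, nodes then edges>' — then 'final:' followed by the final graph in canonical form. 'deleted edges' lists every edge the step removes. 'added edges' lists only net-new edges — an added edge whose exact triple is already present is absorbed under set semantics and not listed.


step 1: rule r1; match: 0->11, 1->2, 2->4, 3->8; deleted nodes 11; deleted edges (11,2,c); (11,4,c); (11,8,c); added nodes 17, 18, 19, 20, 21, 22, 23; added edges (20,2,c); (20,17,c); (20,19,c); (21,4,c); (21,17,c); (21,18,c); (22,8,c); (22,18,c); (22,19,c); (23,17,c); (23,18,c); (23,19,c); result: nodes: 1:vx, 2:vx, 3:vx, 4:vx, 5:vx, 8:vx, 9:vx, 12:tri, 16:tri, 17:vx, 18:vx, 19:vx, 20:tri, 21:tri, 22:tri, 23:tri edges: (12,1,c); (12,4,c); (12,5,c); (12,5,ck); (16,1,c); (16,1,ck); (16,8,c); (16,9,c); (20,2,c); (20,17,c); (20,19,c); (21,4,c); (21,17,c); (21,18,c); (22,8,c); (22,18,c); (22,19,c); (23,17,c); (23,18,c); (23,19,c)
final:
nodes: 1:vx, 2:vx, 3:vx, 4:vx, 5:vx, 8:vx, 9:vx, 12:tri, 16:tri, 17:vx, 18:vx, 19:vx, 20:tri, 21:tri, 22:tri, 23:tri
edges: (12,1,c); (12,4,c); (12,5,c); (12,5,ck); (16,1,c); (16,1,ck); (16,8,c); (16,9,c); (20,2,c); (20,17,c); (20,19,c); (21,4,c); (21,17,c); (21,18,c); (22,8,c); (22,18,c); (22,19,c); (23,17,c); (23,18,c); (23,19,c)


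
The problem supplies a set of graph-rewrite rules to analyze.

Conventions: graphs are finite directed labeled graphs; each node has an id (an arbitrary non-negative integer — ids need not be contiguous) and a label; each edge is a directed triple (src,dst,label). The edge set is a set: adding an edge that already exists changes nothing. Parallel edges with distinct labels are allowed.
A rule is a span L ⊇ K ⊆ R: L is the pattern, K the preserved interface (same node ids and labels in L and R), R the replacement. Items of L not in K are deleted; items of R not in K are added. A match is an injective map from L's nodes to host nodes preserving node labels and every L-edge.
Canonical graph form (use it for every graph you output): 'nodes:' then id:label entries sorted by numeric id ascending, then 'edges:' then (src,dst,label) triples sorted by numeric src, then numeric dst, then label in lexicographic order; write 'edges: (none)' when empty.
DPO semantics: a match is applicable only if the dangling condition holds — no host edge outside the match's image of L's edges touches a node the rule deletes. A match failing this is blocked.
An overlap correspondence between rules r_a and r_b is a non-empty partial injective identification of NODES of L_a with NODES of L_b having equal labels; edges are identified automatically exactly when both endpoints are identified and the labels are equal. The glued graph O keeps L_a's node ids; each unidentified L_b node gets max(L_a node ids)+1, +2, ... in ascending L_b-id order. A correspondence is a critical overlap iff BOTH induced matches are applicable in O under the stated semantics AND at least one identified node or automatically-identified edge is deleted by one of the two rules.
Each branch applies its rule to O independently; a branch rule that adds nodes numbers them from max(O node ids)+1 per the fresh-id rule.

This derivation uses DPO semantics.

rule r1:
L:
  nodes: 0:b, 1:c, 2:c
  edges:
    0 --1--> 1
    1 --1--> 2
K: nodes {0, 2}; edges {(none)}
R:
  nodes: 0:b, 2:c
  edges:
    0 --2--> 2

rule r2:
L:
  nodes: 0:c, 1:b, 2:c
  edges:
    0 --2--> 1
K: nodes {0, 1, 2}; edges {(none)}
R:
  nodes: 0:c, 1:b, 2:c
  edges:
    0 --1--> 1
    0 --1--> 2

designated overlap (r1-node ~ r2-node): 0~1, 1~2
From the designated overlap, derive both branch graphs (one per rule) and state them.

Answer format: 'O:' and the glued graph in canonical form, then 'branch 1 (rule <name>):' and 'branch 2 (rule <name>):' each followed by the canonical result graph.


O:
nodes: 0:b, 1:c, 2:c, 3:c
edges: (0,1,1); (1,2,1); (3,0,2)
branch 1 (rule r1):
nodes: 0:b, 2:c, 3:c
edges: (0,2,2); (3,0,2)
branch 2 (rule r2):
nodes: 0:b, 1:c, 2:c, 3:c
edges: (0,1,1); (1,2,1); (3,0,1); (3,1,1)


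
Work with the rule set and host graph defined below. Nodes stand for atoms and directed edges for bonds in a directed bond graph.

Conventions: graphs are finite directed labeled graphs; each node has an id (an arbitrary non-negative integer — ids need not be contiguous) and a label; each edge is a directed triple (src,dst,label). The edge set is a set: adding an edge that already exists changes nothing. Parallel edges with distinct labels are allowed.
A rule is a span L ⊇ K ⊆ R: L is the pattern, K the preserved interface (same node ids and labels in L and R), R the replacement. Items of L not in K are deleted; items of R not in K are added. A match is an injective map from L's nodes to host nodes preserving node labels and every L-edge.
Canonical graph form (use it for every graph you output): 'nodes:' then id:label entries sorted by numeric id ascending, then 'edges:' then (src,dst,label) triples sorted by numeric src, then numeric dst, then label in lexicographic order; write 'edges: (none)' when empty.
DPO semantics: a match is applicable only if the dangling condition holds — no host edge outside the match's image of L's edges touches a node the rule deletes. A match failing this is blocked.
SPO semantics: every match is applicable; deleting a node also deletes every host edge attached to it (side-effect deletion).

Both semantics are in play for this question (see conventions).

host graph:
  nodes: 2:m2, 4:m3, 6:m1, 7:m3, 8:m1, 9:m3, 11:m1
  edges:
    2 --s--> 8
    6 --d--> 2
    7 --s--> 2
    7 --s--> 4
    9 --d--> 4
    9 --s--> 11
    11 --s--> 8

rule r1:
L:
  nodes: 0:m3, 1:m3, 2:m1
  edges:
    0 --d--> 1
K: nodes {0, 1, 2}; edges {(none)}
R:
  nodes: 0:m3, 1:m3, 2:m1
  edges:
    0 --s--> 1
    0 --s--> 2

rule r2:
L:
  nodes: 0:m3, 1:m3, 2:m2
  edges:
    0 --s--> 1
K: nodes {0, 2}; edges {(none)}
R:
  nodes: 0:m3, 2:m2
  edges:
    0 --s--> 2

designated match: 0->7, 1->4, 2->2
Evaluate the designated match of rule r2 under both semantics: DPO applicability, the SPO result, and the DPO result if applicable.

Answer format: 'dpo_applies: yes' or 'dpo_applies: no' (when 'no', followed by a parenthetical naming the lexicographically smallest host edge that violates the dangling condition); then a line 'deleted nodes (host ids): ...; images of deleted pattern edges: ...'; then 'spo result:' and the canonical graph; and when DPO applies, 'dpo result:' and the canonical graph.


dpo_applies: no
(the rule deletes node 4, which keeps host edge (9,4,d) outside the match image — the dangling condition fails, DPO blocks; SPO proceeds and side-deletes such edges)
deleted nodes (host ids): 4; images of deleted pattern edges: (7,4,s)
spo result:
nodes: 2:m2, 6:m1, 7:m3, 8:m1, 9:m3, 11:m1
edges: (2,8,s); (6,2,d); (7,2,s); (9,11,s); (11,8,s)
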